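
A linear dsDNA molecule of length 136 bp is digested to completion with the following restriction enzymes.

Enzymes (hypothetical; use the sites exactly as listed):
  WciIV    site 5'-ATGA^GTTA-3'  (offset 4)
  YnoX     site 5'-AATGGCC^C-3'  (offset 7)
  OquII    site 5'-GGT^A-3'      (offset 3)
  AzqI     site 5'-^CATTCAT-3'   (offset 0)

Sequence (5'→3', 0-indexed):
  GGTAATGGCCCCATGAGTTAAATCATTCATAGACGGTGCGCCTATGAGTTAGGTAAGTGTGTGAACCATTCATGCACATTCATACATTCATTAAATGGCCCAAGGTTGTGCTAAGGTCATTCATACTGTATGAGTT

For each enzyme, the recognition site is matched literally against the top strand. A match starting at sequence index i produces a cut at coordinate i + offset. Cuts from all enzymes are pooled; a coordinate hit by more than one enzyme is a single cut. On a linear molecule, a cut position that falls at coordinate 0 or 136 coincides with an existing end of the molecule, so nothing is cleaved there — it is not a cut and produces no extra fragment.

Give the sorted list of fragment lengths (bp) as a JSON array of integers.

[3,6,7,7,7,8,10,12,16,17,19,24]

Scan for sites:
  WciIV ATGAGTTA/4: at [12, 43] ⇒ [16, 47]
  YnoX AATGGCCC/7: at [3, 93] ⇒ [10, 100]
  OquII GGTA/3: at [0, 51] ⇒ [3, 54]
  AzqI CATTCAT/0: at [23, 66, 76, 84, 117] ⇒ [23, 66, 76, 84, 117]

Pooled cuts: [3, 10, 16, 23, 47, 54, 66, 76, 84, 100, 117]

Fragments:
  [0,3): 3 bp
  [3,10): 7 bp
  [10,16): 6 bp
  [16,23): 7 bp
  [23,47): 24 bp
  [47,54): 7 bp
  [54,66): 12 bp
  [66,76): 10 bp
  [76,84): 8 bp
  [84,100): 16 bp
  [100,117): 17 bp
  [117,136): 19 bp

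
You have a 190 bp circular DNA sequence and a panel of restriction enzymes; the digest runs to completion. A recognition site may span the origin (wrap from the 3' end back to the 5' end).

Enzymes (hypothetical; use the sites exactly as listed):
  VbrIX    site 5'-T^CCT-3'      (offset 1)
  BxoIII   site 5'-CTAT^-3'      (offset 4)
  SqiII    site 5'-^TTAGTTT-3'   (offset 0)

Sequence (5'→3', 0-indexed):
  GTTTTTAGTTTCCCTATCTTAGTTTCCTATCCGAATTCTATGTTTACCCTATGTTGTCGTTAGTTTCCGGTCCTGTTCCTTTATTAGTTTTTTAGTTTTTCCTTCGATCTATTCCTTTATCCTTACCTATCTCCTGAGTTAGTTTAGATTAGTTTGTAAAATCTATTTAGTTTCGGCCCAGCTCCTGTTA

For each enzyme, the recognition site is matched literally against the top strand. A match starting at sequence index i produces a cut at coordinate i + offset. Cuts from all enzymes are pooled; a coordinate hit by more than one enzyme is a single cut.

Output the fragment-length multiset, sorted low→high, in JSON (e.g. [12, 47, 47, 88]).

[1,1,2,4,5,6,6,6,7,7,7,7,8,9,10,10,11,11,12,12,13,17,18]

Scan for sites:
  VbrIX TCCT/1: at [24, 70, 76, 99, 112, 119, 131, 182] ⇒ [25, 71, 77, 100, 113, 120, 132, 183]
  BxoIII CTAT/4: at [13, 26, 37, 48, 108, 126, 162] ⇒ [17, 30, 41, 52, 112, 130, 166]
  SqiII TTAGTTT/0: at [4, 18, 59, 83, 91, 138, 148, 166, 187] ⇒ [4, 18, 59, 83, 91, 138, 148, 166, 187]

All cut coordinates (distinct, sorted): [4, 17, 18, 25, 30, 41, 52, 59, 71, 77, 83, 91, 100, 112, 113, 120, 130, 132, 138, 148, 166, 183, 187]

Fragment lengths:
  4→17: 13 bp
  17→18: 1 bp
  18→25: 7 bp
  25→30: 5 bp
  30→41: 11 bp
  41→52: 11 bp
  52→59: 7 bp
  59→71: 12 bp
  71→77: 6 bp
  77→83: 6 bp
  83→91: 8 bp
  91→100: 9 bp
  100→112: 12 bp
  112→113: 1 bp
  113→120: 7 bp
  120→130: 10 bp
  130→132: 2 bp
  132→138: 6 bp
  138→148: 10 bp
  148→166: 18 bp
  166→183: 17 bp
  183→187: 4 bp
  187→4 (wrap): 190-187+4 = 7 bp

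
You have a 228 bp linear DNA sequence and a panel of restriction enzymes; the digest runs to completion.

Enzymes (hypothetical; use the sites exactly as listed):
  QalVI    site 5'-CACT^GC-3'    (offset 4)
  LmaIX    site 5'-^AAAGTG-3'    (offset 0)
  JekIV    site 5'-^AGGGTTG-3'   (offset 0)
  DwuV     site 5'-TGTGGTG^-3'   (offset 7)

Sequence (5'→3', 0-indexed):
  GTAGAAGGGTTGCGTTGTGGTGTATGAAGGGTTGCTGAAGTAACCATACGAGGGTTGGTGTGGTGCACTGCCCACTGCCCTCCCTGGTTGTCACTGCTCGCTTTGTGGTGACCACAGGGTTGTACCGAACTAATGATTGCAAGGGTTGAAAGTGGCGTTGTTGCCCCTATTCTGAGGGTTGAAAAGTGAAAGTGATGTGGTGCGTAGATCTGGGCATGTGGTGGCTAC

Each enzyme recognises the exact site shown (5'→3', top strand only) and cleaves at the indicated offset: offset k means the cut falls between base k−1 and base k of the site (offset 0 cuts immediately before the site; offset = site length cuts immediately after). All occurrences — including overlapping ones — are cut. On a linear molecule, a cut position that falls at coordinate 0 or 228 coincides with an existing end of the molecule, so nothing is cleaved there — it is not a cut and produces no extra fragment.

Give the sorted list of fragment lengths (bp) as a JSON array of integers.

Per-enzyme occurrences:
  QalVI (CACTGC, off=4): starts [65, 72, 91] → cuts [69, 76, 95]
  LmaIX (AAAGTG, off=0): starts [148, 182, 188] → cuts [148, 182, 188]
  JekIV (AGGGTTG, off=0): starts [5, 27, 50, 115, 141, 174] → cuts [5, 27, 50, 115, 141, 174]
  DwuV (TGTGGTG, off=7): starts [15, 58, 103, 195, 216] → cuts [22, 65, 110, 202, 223]

Pooled cuts: [5, 22, 27, 50, 65, 69, 76, 95, 110, 115, 141, 148, 174, 182, 188, 202, 223]

Fragment lengths:
  [0,5): 5 bp
  [5,22): 17 bp
  [22,27): 5 bp
  [27,50): 23 bp
  [50,65): 15 bp
  [65,69): 4 bp
  [69,76): 7 bp
  [76,95): 19 bp
  [95,110): 15 bp
  [110,115): 5 bp
  [115,141): 26 bp
  [141,148): 7 bp
  [148,174): 26 bp
  [174,182): 8 bp
  [182,188): 6 bp
  [188,202): 14 bp
  [202,223): 21 bp
  [223,228): 5 bp

[4,5,5,5,5,6,7,7,8,14,15,15,17,19,21,23,26,26]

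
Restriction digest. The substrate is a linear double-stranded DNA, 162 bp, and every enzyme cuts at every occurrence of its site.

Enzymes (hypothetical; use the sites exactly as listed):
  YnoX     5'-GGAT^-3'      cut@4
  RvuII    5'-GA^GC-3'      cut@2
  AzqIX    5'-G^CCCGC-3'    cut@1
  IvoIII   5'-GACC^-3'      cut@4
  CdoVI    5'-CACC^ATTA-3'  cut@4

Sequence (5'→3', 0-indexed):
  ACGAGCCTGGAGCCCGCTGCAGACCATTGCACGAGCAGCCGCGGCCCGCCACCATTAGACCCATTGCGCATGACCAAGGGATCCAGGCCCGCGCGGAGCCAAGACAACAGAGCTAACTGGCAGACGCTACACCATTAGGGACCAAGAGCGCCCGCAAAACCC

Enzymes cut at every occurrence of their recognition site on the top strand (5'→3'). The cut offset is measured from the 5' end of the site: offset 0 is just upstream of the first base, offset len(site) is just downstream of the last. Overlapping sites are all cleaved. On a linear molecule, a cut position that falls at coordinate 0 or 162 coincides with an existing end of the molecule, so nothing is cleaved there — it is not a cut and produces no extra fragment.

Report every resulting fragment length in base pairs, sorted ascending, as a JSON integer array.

Site scan:
  YnoX GGAT/4: at [78] ⇒ [82]
  RvuII GAGC/2: at [2, 9, 32, 95, 109, 145] ⇒ [4, 11, 34, 97, 111, 147]
  AzqIX GCCCGC/1: at [11, 43, 86, 149] ⇒ [12, 44, 87, 150]
  IvoIII GACC/4: at [21, 57, 71, 139] ⇒ [25, 61, 75, 143]
  CdoVI CACCATTA/4: at [49, 129] ⇒ [53, 133]

All cut coordinates (distinct, sorted): [4, 11, 12, 25, 34, 44, 53, 61, 75, 82, 87, 97, 111, 133, 143, 147, 150]

Fragment lengths:
  [0,4): 4 bp
  [4,11): 7 bp
  [11,12): 1 bp
  [12,25): 13 bp
  [25,34): 9 bp
  [34,44): 10 bp
  [44,53): 9 bp
  [53,61): 8 bp
  [61,75): 14 bp
  [75,82): 7 bp
  [82,87): 5 bp
  [87,97): 10 bp
  [97,111): 14 bp
  [111,133): 22 bp
  [133,143): 10 bp
  [143,147): 4 bp
  [147,150): 3 bp
  [150,162): 12 bp

[1,3,4,4,5,7,7,8,9,9,10,10,10,12,13,14,14,22]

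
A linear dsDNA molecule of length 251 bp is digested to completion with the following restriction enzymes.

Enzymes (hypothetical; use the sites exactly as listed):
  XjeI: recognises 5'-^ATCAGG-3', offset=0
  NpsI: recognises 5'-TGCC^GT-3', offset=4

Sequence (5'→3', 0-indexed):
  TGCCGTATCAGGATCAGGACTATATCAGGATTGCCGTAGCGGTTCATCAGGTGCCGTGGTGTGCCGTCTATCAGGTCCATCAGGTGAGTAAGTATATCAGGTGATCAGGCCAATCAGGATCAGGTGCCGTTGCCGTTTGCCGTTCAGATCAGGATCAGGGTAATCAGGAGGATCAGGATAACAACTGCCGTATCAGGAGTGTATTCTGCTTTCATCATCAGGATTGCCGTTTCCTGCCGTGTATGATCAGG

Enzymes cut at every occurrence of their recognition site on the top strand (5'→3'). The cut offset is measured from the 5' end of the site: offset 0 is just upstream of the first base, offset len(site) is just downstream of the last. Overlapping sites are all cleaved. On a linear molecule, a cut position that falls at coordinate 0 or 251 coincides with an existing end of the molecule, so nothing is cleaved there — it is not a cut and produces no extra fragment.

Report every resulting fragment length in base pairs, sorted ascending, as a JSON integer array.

[2,2,4,4,6,6,6,6,6,6,7,7,8,9,9,9,9,10,10,10,10,10,11,12,12,17,18,25]

Scan for sites:
  XjeI ATCAGG/0: at [6, 12, 23, 45, 69, 78, 95, 103, 112, 118, 147, 153, 162, 171, 191, 216, 245] ⇒ [6, 12, 23, 45, 69, 78, 95, 103, 112, 118, 147, 153, 162, 171, 191, 216, 245]
  NpsI TGCCGT/4: at [0, 31, 51, 61, 124, 130, 137, 185, 224, 234] ⇒ [4, 35, 55, 65, 128, 134, 141, 189, 228, 238]

Pooled cuts: [4, 6, 12, 23, 35, 45, 55, 65, 69, 78, 95, 103, 112, 118, 128, 134, 141, 147, 153, 162, 171, 189, 191, 216, 228, 238, 245]

Fragments:
  [0,4): 4 bp
  [4,6): 2 bp
  [6,12): 6 bp
  [12,23): 11 bp
  [23,35): 12 bp
  [35,45): 10 bp
  [45,55): 10 bp
  [55,65): 10 bp
  [65,69): 4 bp
  [69,78): 9 bp
  [78,95): 17 bp
  [95,103): 8 bp
  [103,112): 9 bp
  [112,118): 6 bp
  [118,128): 10 bp
  [128,134): 6 bp
  [134,141): 7 bp
  [141,147): 6 bp
  [147,153): 6 bp
  [153,162): 9 bp
  [162,171): 9 bp
  [171,189): 18 bp
  [189,191): 2 bp
  [191,216): 25 bp
  [216,228): 12 bp
  [228,238): 10 bp
  [238,245): 7 bp
  [245,251): 6 bp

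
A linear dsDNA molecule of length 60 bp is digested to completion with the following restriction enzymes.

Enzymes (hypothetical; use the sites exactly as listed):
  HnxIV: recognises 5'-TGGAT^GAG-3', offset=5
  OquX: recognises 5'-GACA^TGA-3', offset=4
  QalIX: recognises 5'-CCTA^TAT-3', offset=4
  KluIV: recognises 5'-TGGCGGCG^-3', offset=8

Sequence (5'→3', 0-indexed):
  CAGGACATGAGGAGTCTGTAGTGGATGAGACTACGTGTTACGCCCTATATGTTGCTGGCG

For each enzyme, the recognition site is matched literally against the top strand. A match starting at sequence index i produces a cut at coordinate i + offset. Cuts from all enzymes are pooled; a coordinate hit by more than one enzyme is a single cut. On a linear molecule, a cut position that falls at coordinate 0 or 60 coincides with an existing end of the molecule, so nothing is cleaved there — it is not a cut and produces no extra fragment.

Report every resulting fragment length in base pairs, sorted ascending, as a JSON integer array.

Per-enzyme occurrences:
  HnxIV (TGGATGAG, off=5): starts [21] → cuts [26]
  OquX (GACATGA, off=4): starts [3] → cuts [7]
  QalIX (CCTATAT, off=4): starts [43] → cuts [47]
  KluIV (TGGCGGCG, off=8): no sites

All cut coordinates (distinct, sorted): [7, 26, 47]

Fragment lengths:
  [0,7): 7 bp
  [7,26): 19 bp
  [26,47): 21 bp
  [47,60): 13 bp

[7,13,19,21]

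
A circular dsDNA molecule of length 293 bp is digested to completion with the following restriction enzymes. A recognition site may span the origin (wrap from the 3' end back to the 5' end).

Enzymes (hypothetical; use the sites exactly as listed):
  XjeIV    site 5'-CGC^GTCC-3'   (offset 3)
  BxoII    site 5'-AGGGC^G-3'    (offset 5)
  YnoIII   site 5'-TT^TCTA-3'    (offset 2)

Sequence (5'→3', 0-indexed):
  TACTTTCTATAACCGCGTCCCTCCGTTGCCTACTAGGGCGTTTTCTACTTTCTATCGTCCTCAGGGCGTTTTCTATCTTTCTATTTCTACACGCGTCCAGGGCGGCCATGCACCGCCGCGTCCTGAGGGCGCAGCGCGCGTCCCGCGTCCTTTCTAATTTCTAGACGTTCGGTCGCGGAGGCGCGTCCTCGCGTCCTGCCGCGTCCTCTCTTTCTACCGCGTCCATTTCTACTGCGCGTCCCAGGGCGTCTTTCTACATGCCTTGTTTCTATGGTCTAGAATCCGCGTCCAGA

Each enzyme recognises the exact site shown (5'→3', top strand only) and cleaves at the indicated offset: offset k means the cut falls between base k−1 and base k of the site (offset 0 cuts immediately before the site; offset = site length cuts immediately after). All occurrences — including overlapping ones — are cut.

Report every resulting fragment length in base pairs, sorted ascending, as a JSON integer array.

[4,4,5,6,6,7,7,7,7,8,8,8,9,9,9,10,10,10,10,11,11,12,15,16,17,19,23,25]

Per-enzyme occurrences:
  XjeIV (CGCGTCC, off=3): starts [13, 91, 116, 136, 143, 181, 189, 199, 217, 234, 283] → cuts [16, 94, 119, 139, 146, 184, 192, 202, 220, 237, 286]
  BxoII (AGGGCG, off=5): starts [34, 62, 98, 125, 242] → cuts [39, 67, 103, 130, 247]
  YnoIII (TTTCTA, off=2): starts [3, 41, 48, 69, 77, 83, 150, 157, 210, 225, 250, 265] → cuts [5, 43, 50, 71, 79, 85, 152, 159, 212, 227, 252, 267]

Pooled cuts: [5, 16, 39, 43, 50, 67, 71, 79, 85, 94, 103, 119, 130, 139, 146, 152, 159, 184, 192, 202, 212, 220, 227, 237, 247, 252, 267, 286]

Fragments:
  5→16: 11 bp
  16→39: 23 bp
  39→43: 4 bp
  43→50: 7 bp
  50→67: 17 bp
  67→71: 4 bp
  71→79: 8 bp
  79→85: 6 bp
  85→94: 9 bp
  94→103: 9 bp
  103→119: 16 bp
  119→130: 11 bp
  130→139: 9 bp
  139→146: 7 bp
  146→152: 6 bp
  152→159: 7 bp
  159→184: 25 bp
  184→192: 8 bp
  192→202: 10 bp
  202→212: 10 bp
  212→220: 8 bp
  220→227: 7 bp
  227→237: 10 bp
  237→247: 10 bp
  247→252: 5 bp
  252→267: 15 bp
  267→286: 19 bp
  286→5 (wrap): 293-286+5 = 12 bp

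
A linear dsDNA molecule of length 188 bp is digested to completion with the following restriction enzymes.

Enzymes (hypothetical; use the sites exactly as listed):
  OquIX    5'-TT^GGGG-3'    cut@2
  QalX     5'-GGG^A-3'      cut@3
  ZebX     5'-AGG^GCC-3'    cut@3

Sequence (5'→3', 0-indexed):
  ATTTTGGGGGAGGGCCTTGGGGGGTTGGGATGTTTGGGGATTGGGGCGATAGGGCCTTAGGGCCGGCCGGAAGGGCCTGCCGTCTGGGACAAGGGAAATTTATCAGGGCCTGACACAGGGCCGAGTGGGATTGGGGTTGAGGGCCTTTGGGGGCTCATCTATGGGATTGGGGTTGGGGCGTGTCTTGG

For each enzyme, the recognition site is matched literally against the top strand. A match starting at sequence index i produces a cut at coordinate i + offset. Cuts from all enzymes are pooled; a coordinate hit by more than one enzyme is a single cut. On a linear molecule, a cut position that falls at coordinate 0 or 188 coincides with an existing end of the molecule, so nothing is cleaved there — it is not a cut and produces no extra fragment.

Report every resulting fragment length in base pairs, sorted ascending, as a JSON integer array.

Site scan:
  OquIX TTGGGG/2: at [3, 16, 33, 40, 130, 146, 166, 172] ⇒ [5, 18, 35, 42, 132, 148, 168, 174]
  QalX GGGA/3: at [7, 26, 36, 85, 92, 126, 162] ⇒ [10, 29, 39, 88, 95, 129, 165]
  ZebX AGGGCC/3: at [10, 50, 58, 71, 104, 116, 139] ⇒ [13, 53, 61, 74, 107, 119, 142]

Pooled cuts: [5, 10, 13, 18, 29, 35, 39, 42, 53, 61, 74, 88, 95, 107, 119, 129, 132, 142, 148, 165, 168, 174]

Fragments:
  [0,5): 5 bp
  [5,10): 5 bp
  [10,13): 3 bp
  [13,18): 5 bp
  [18,29): 11 bp
  [29,35): 6 bp
  [35,39): 4 bp
  [39,42): 3 bp
  [42,53): 11 bp
  [53,61): 8 bp
  [61,74): 13 bp
  [74,88): 14 bp
  [88,95): 7 bp
  [95,107): 12 bp
  [107,119): 12 bp
  [119,129): 10 bp
  [129,132): 3 bp
  [132,142): 10 bp
  [142,148): 6 bp
  [148,165): 17 bp
  [165,168): 3 bp
  [168,174): 6 bp
  [174,188): 14 bp

[3,3,3,3,4,5,5,5,6,6,6,7,8,10,10,11,11,12,12,13,14,14,17]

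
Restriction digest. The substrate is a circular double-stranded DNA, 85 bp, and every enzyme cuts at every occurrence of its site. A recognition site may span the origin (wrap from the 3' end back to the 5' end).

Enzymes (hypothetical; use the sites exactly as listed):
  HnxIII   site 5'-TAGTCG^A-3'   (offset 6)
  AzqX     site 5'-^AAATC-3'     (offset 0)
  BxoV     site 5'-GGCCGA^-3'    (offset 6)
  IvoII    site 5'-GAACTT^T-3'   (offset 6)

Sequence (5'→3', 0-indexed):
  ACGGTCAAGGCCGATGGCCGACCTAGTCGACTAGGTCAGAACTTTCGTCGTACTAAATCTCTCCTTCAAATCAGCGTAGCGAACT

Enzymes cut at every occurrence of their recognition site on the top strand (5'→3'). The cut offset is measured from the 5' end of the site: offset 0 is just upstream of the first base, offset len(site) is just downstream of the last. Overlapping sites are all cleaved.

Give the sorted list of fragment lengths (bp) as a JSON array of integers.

Per-enzyme occurrences:
  HnxIII (TAGTCGA, off=6): starts [23] → cuts [29]
  AzqX (AAATC, off=0): starts [54, 67] → cuts [54, 67]
  BxoV (GGCCGA, off=6): starts [8, 15] → cuts [14, 21]
  IvoII (GAACTTT, off=6): starts [38] → cuts [44]

All cut coordinates (distinct, sorted): [14, 21, 29, 44, 54, 67]

Fragments:
  14→21: 7 bp
  21→29: 8 bp
  29→44: 15 bp
  44→54: 10 bp
  54→67: 13 bp
  67→14 (wrap): 85-67+14 = 32 bp

[7,8,10,13,15,32]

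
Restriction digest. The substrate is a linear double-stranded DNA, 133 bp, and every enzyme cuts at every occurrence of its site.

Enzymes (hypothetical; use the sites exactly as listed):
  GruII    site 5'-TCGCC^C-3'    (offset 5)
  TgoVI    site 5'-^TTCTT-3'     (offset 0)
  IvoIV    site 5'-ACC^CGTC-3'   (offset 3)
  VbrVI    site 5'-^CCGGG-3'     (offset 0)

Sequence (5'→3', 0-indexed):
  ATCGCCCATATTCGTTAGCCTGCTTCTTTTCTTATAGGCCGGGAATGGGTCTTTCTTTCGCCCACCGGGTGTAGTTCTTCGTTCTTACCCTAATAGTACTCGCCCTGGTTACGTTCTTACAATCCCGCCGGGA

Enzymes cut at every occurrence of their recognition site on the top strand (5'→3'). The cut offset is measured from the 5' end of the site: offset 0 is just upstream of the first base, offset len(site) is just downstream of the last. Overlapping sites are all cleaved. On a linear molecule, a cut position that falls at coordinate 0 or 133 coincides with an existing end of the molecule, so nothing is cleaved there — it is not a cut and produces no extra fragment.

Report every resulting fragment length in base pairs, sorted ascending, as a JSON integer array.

Scan for sites:
  GruII TCGCCC/5: at [1, 57, 99] ⇒ [6, 62, 104]
  TgoVI TTCTT/0: at [23, 28, 52, 74, 81, 113] ⇒ [23, 28, 52, 74, 81, 113]
  IvoIV (ACCCGTC, off=3): no sites
  VbrVI CCGGG/0: at [38, 64, 127] ⇒ [38, 64, 127]

All cut coordinates (distinct, sorted): [6, 23, 28, 38, 52, 62, 64, 74, 81, 104, 113, 127]

Fragment lengths:
  [0,6): 6 bp
  [6,23): 17 bp
  [23,28): 5 bp
  [28,38): 10 bp
  [38,52): 14 bp
  [52,62): 10 bp
  [62,64): 2 bp
  [64,74): 10 bp
  [74,81): 7 bp
  [81,104): 23 bp
  [104,113): 9 bp
  [113,127): 14 bp
  [127,133): 6 bp

[2,5,6,6,7,9,10,10,10,14,14,17,23]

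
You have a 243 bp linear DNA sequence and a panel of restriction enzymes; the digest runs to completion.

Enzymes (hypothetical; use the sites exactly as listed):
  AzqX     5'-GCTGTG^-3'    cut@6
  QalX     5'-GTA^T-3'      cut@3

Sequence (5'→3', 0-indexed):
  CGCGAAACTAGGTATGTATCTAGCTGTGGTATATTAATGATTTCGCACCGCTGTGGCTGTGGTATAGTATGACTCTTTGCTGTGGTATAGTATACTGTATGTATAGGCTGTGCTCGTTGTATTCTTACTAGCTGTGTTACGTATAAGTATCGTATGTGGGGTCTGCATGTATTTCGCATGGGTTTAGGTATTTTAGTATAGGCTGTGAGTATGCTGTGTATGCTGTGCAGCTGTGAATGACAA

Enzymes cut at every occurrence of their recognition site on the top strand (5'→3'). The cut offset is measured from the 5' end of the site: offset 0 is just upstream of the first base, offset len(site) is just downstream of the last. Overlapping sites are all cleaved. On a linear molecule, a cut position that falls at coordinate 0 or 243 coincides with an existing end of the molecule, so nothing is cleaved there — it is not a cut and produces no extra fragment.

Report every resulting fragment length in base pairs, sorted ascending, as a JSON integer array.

Per-enzyme occurrences:
  AzqX GCTGTG/6: at [22, 49, 55, 78, 106, 130, 201, 212, 221, 229] ⇒ [28, 55, 61, 84, 112, 136, 207, 218, 227, 235]
  QalX GTAT/3: at [11, 15, 28, 61, 66, 84, 89, 96, 100, 118, 140, 146, 151, 168, 187, 195, 208, 217] ⇒ [14, 18, 31, 64, 69, 87, 92, 99, 103, 121, 143, 149, 154, 171, 190, 198, 211, 220]

Pooled cuts: [14, 18, 28, 31, 55, 61, 64, 69, 84, 87, 92, 99, 103, 112, 121, 136, 143, 149, 154, 171, 190, 198, 207, 211, 218, 220, 227, 235]

Fragment lengths:
  [0,14): 14 bp
  [14,18): 4 bp
  [18,28): 10 bp
  [28,31): 3 bp
  [31,55): 24 bp
  [55,61): 6 bp
  [61,64): 3 bp
  [64,69): 5 bp
  [69,84): 15 bp
  [84,87): 3 bp
  [87,92): 5 bp
  [92,99): 7 bp
  [99,103): 4 bp
  [103,112): 9 bp
  [112,121): 9 bp
  [121,136): 15 bp
  [136,143): 7 bp
  [143,149): 6 bp
  [149,154): 5 bp
  [154,171): 17 bp
  [171,190): 19 bp
  [190,198): 8 bp
  [198,207): 9 bp
  [207,211): 4 bp
  [211,218): 7 bp
  [218,220): 2 bp
  [220,227): 7 bp
  [227,235): 8 bp
  [235,243): 8 bp

[2,3,3,3,4,4,4,5,5,5,6,6,7,7,7,7,8,8,8,9,9,9,10,14,15,15,17,19,24]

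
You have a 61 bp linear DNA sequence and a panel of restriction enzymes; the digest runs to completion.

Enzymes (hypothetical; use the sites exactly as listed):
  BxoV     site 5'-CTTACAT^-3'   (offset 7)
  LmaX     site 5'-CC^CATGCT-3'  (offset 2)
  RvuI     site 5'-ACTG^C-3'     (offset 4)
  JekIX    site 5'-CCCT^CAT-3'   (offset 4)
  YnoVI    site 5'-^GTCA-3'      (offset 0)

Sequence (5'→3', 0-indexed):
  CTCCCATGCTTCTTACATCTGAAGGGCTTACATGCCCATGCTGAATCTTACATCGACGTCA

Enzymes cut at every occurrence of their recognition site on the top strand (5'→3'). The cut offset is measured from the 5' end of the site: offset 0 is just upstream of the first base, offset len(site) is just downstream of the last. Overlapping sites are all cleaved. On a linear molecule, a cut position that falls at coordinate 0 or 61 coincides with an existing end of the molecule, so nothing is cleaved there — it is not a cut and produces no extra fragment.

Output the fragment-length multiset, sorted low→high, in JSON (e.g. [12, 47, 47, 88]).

Per-enzyme occurrences:
  BxoV CTTACAT/7: at [11, 26, 46] ⇒ [18, 33, 53]
  LmaX CCCATGCT/2: at [2, 34] ⇒ [4, 36]
  RvuI (ACTGC, off=4): no sites
  JekIX (CCCTCAT, off=4): no sites
  YnoVI GTCA/0: at [57] ⇒ [57]

Pooled cuts: [4, 18, 33, 36, 53, 57]

Fragments:
  [0,4): 4 bp
  [4,18): 14 bp
  [18,33): 15 bp
  [33,36): 3 bp
  [36,53): 17 bp
  [53,57): 4 bp
  [57,61): 4 bp

[3,4,4,4,14,15,17]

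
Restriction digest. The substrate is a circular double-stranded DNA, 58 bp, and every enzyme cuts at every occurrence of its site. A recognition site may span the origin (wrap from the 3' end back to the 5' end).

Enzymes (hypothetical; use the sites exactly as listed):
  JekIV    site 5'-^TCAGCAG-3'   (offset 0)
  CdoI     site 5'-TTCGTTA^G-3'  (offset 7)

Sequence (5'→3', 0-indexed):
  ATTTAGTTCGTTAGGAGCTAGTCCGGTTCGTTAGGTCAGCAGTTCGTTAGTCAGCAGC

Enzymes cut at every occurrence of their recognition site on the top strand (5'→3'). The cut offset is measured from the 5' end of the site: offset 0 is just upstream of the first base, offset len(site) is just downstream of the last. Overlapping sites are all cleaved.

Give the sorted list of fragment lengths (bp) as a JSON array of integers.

[1,2,14,20,21]

Site scan:
  JekIV (TCAGCAG, off=0): starts [35, 50] → cuts [35, 50]
  CdoI (TTCGTTAG, off=7): starts [6, 26, 42] → cuts [13, 33, 49]

All cut coordinates (distinct, sorted): [13, 33, 35, 49, 50]

Fragments:
  13→33: 20 bp
  33→35: 2 bp
  35→49: 14 bp
  49→50: 1 bp
  50→13 (wrap): 58-50+13 = 21 bp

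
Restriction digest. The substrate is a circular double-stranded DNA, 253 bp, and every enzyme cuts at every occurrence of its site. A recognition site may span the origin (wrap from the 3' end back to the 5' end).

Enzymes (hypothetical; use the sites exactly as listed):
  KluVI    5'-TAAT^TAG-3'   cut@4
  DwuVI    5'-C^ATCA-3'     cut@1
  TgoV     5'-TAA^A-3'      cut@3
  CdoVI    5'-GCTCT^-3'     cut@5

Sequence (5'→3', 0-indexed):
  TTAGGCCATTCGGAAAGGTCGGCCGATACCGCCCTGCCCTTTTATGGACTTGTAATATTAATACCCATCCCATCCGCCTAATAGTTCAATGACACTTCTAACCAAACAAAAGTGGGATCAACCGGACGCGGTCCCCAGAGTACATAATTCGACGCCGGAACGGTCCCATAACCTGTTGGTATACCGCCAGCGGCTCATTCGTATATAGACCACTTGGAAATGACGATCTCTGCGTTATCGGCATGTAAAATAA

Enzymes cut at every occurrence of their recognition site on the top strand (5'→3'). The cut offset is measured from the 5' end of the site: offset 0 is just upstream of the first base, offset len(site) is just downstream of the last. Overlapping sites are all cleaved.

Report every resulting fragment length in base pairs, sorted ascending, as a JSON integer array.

Per-enzyme occurrences:
  KluVI TAATTAG/4: at [250] ⇒ [1]
  DwuVI (CATCA, off=1): no sites
  TgoV TAAA/3: at [245] ⇒ [248]
  CdoVI (GCTCT, off=5): no sites

All cut coordinates (distinct, sorted): [1, 248]

Fragments:
  1→248: 247 bp
  248→1 (wrap): 253-248+1 = 6 bp

[6,247]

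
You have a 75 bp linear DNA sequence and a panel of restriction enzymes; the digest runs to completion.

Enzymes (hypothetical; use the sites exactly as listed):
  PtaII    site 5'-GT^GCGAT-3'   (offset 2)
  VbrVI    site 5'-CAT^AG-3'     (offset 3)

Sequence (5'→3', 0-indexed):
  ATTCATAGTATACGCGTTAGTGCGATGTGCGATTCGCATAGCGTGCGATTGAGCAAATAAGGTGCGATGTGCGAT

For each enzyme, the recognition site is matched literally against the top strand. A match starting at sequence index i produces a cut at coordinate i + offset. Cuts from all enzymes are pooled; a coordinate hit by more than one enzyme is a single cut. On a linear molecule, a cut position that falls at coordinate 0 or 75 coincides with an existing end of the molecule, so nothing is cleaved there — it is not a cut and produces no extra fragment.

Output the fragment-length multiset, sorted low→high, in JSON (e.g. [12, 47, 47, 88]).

Site scan:
  PtaII (GTGCGAT, off=2): starts [19, 26, 42, 61, 68] → cuts [21, 28, 44, 63, 70]
  VbrVI (CATAG, off=3): starts [3, 36] → cuts [6, 39]

Pooled cuts: [6, 21, 28, 39, 44, 63, 70]

Fragments:
  [0,6): 6 bp
  [6,21): 15 bp
  [21,28): 7 bp
  [28,39): 11 bp
  [39,44): 5 bp
  [44,63): 19 bp
  [63,70): 7 bp
  [70,75): 5 bp

[5,5,6,7,7,11,15,19]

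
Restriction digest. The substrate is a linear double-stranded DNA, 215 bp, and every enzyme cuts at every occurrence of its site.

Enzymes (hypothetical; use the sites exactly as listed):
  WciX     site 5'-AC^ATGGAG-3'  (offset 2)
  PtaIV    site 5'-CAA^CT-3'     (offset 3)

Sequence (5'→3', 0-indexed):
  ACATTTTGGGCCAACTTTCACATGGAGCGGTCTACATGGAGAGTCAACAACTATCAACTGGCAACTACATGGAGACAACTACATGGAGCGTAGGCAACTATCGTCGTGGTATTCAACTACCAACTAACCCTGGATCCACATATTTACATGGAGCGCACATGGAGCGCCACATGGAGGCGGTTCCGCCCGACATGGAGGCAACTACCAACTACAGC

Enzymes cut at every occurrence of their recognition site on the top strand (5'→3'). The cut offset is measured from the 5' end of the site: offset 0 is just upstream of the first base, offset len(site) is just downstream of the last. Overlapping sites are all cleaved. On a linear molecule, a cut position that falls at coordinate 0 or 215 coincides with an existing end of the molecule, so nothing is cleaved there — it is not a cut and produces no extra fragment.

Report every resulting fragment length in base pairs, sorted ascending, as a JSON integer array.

[4,4,7,7,7,7,7,7,10,10,11,12,14,14,15,15,19,21,24]

Scan for sites:
  WciX (ACATGGAG, off=2): starts [19, 33, 66, 80, 145, 156, 168, 189] → cuts [21, 35, 68, 82, 147, 158, 170, 191]
  PtaIV (CAACT, off=3): starts [11, 47, 54, 61, 75, 94, 113, 120, 198, 205] → cuts [14, 50, 57, 64, 78, 97, 116, 123, 201, 208]

Pooled cuts: [14, 21, 35, 50, 57, 64, 68, 78, 82, 97, 116, 123, 147, 158, 170, 191, 201, 208]

Fragment lengths:
  [0,14): 14 bp
  [14,21): 7 bp
  [21,35): 14 bp
  [35,50): 15 bp
  [50,57): 7 bp
  [57,64): 7 bp
  [64,68): 4 bp
  [68,78): 10 bp
  [78,82): 4 bp
  [82,97): 15 bp
  [97,116): 19 bp
  [116,123): 7 bp
  [123,147): 24 bp
  [147,158): 11 bp
  [158,170): 12 bp
  [170,191): 21 bp
  [191,201): 10 bp
  [201,208): 7 bp
  [208,215): 7 bp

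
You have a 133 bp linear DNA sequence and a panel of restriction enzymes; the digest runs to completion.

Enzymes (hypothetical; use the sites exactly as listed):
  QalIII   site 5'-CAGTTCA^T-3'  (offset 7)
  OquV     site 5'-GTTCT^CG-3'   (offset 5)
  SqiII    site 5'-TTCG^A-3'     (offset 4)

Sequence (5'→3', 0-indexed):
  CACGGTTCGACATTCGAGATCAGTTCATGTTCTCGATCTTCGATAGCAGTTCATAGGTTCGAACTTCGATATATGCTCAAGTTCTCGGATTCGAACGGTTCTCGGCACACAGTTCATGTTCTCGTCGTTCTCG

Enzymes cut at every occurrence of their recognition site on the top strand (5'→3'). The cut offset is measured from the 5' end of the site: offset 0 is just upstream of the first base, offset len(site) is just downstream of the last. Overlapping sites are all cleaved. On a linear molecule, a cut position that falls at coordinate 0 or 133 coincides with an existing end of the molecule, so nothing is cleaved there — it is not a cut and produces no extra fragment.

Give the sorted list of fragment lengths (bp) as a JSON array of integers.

[2,6,6,7,7,8,8,9,9,9,9,11,11,14,17]

Per-enzyme occurrences:
  QalIII CAGTTCAT/7: at [20, 46, 109] ⇒ [27, 53, 116]
  OquV GTTCTCG/5: at [28, 80, 97, 117, 126] ⇒ [33, 85, 102, 122, 131]
  SqiII TTCGA/4: at [5, 12, 38, 57, 64, 89] ⇒ [9, 16, 42, 61, 68, 93]

All cut coordinates (distinct, sorted): [9, 16, 27, 33, 42, 53, 61, 68, 85, 93, 102, 116, 122, 131]

Fragments:
  [0,9): 9 bp
  [9,16): 7 bp
  [16,27): 11 bp
  [27,33): 6 bp
  [33,42): 9 bp
  [42,53): 11 bp
  [53,61): 8 bp
  [61,68): 7 bp
  [68,85): 17 bp
  [85,93): 8 bp
  [93,102): 9 bp
  [102,116): 14 bp
  [116,122): 6 bp
  [122,131): 9 bp
  [131,133): 2 bp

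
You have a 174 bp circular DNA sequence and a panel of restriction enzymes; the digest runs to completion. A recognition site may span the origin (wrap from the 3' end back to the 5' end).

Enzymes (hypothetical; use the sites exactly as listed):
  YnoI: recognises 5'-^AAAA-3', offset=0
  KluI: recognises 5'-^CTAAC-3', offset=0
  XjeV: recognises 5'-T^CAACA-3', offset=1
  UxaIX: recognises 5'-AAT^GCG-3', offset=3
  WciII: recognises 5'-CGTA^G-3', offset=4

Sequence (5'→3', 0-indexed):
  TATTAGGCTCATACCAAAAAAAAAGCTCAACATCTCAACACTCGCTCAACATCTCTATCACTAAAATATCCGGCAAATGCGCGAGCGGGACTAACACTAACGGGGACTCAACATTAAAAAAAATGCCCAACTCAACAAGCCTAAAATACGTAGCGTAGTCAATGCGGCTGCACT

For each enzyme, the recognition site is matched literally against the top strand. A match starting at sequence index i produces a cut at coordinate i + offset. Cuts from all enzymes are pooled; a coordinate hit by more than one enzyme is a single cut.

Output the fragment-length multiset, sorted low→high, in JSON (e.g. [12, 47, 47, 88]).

Site scan:
  YnoI AAAA/0: at [15, 16, 17, 18, 19, 20, 62, 115, 116, 117, 118, 119, 142] ⇒ [15, 16, 17, 18, 19, 20, 62, 115, 116, 117, 118, 119, 142]
  KluI CTAAC/0: at [90, 96] ⇒ [90, 96]
  XjeV TCAACA/1: at [26, 34, 45, 107, 131] ⇒ [27, 35, 46, 108, 132]
  UxaIX AATGCG/3: at [75, 160] ⇒ [78, 163]
  WciII CGTAG/4: at [148, 153] ⇒ [152, 157]

All cut coordinates (distinct, sorted): [15, 16, 17, 18, 19, 20, 27, 35, 46, 62, 78, 90, 96, 108, 115, 116, 117, 118, 119, 132, 142, 152, 157, 163]

Fragment lengths:
  15→16: 1 bp
  16→17: 1 bp
  17→18: 1 bp
  18→19: 1 bp
  19→20: 1 bp
  20→27: 7 bp
  27→35: 8 bp
  35→46: 11 bp
  46→62: 16 bp
  62→78: 16 bp
  78→90: 12 bp
  90→96: 6 bp
  96→108: 12 bp
  108→115: 7 bp
  115→116: 1 bp
  116→117: 1 bp
  117→118: 1 bp
  118→119: 1 bp
  119→132: 13 bp
  132→142: 10 bp
  142→152: 10 bp
  152→157: 5 bp
  157→163: 6 bp
  163→15 (wrap): 174-163+15 = 26 bp

[1,1,1,1,1,1,1,1,1,5,6,6,7,7,8,10,10,11,12,12,13,16,16,26]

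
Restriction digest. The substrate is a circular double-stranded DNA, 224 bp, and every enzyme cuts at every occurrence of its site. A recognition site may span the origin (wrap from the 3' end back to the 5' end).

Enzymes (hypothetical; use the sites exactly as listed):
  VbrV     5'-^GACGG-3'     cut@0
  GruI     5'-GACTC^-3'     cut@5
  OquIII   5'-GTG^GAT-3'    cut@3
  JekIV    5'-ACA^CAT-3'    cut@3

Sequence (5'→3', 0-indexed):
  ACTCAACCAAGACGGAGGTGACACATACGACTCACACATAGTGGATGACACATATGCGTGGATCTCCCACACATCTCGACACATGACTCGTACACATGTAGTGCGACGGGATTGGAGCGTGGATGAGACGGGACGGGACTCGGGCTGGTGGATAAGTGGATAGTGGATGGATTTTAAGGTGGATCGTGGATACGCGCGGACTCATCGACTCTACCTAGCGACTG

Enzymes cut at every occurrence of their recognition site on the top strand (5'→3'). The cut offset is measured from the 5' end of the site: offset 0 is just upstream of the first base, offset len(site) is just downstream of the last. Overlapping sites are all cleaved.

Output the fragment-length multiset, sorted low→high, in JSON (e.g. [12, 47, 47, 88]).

[3,5,5,5,6,7,7,7,7,8,8,8,9,10,10,10,10,10,11,13,15,16,17,17]

Per-enzyme occurrences:
  VbrV GACGG/0: at [10, 104, 126, 131] ⇒ [10, 104, 126, 131]
  GruI GACTC/5: at [28, 84, 136, 198, 206, 223] ⇒ [4, 33, 89, 141, 203, 211]
  OquIII GTGGAT/3: at [40, 57, 118, 147, 155, 162, 178, 185] ⇒ [43, 60, 121, 150, 158, 165, 181, 188]
  JekIV ACACAT/3: at [20, 33, 47, 68, 78, 91] ⇒ [23, 36, 50, 71, 81, 94]

Pooled cuts: [4, 10, 23, 33, 36, 43, 50, 60, 71, 81, 89, 94, 104, 121, 126, 131, 141, 150, 158, 165, 181, 188, 203, 211]

Fragments:
  4→10: 6 bp
  10→23: 13 bp
  23→33: 10 bp
  33→36: 3 bp
  36→43: 7 bp
  43→50: 7 bp
  50→60: 10 bp
  60→71: 11 bp
  71→81: 10 bp
  81→89: 8 bp
  89→94: 5 bp
  94→104: 10 bp
  104→121: 17 bp
  121→126: 5 bp
  126→131: 5 bp
  131→141: 10 bp
  141→150: 9 bp
  150→158: 8 bp
  158→165: 7 bp
  165→181: 16 bp
  181→188: 7 bp
  188→203: 15 bp
  203→211: 8 bp
  211→4 (wrap): 224-211+4 = 17 bp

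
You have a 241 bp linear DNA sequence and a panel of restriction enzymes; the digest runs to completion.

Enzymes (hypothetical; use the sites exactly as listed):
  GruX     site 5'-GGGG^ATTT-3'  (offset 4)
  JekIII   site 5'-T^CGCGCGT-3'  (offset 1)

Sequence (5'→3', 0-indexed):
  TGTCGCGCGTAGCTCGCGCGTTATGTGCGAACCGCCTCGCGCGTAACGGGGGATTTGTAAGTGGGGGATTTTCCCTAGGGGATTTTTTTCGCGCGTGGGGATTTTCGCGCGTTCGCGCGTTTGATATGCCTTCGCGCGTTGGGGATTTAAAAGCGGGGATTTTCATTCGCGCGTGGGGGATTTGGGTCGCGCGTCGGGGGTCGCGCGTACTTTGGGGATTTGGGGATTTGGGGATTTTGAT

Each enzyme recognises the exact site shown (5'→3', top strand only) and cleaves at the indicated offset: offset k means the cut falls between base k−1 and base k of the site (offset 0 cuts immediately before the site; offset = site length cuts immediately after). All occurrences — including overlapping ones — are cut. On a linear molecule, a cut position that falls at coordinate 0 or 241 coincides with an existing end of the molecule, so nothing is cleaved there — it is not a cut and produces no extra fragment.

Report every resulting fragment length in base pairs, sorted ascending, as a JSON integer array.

Scan for sites:
  GruX (GGGGATTT, off=4): starts [48, 63, 77, 96, 140, 154, 175, 213, 221, 229] → cuts [52, 67, 81, 100, 144, 158, 179, 217, 225, 233]
  JekIII (TCGCGCGT, off=1): starts [2, 13, 36, 88, 104, 112, 131, 166, 186, 200] → cuts [3, 14, 37, 89, 105, 113, 132, 167, 187, 201]

Pooled cuts: [3, 14, 37, 52, 67, 81, 89, 100, 105, 113, 132, 144, 158, 167, 179, 187, 201, 217, 225, 233]

Fragment lengths:
  [0,3): 3 bp
  [3,14): 11 bp
  [14,37): 23 bp
  [37,52): 15 bp
  [52,67): 15 bp
  [67,81): 14 bp
  [81,89): 8 bp
  [89,100): 11 bp
  [100,105): 5 bp
  [105,113): 8 bp
  [113,132): 19 bp
  [132,144): 12 bp
  [144,158): 14 bp
  [158,167): 9 bp
  [167,179): 12 bp
  [179,187): 8 bp
  [187,201): 14 bp
  [201,217): 16 bp
  [217,225): 8 bp
  [225,233): 8 bp
  [233,241): 8 bp

[3,5,8,8,8,8,8,8,9,11,11,12,12,14,14,14,15,15,16,19,23]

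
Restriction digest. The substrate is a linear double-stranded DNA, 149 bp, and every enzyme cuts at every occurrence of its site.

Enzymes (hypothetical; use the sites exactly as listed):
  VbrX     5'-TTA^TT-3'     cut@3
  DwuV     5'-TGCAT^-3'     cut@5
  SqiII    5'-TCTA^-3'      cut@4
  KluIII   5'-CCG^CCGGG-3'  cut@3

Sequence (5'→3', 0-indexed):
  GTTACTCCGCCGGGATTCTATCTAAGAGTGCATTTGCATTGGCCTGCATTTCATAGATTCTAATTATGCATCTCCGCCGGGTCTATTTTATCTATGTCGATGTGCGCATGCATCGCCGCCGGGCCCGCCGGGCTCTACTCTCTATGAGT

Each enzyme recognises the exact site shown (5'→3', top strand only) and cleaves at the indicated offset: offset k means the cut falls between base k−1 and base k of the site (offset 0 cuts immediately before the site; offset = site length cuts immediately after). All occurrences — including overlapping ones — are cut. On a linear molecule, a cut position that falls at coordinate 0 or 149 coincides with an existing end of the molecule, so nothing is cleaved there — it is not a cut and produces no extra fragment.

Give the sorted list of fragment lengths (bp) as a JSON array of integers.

[4,5,5,5,6,7,9,9,9,9,9,9,10,10,11,13,19]

Scan for sites:
  VbrX (TTATT, off=3): no sites
  DwuV (TGCAT, off=5): starts [28, 34, 44, 66, 108] → cuts [33, 39, 49, 71, 113]
  SqiII (TCTA, off=4): starts [16, 20, 58, 81, 90, 133, 140] → cuts [20, 24, 62, 85, 94, 137, 144]
  KluIII (CCGCCGGG, off=3): starts [6, 73, 115, 124] → cuts [9, 76, 118, 127]

All cut coordinates (distinct, sorted): [9, 20, 24, 33, 39, 49, 62, 71, 76, 85, 94, 113, 118, 127, 137, 144]

Fragments:
  [0,9): 9 bp
  [9,20): 11 bp
  [20,24): 4 bp
  [24,33): 9 bp
  [33,39): 6 bp
  [39,49): 10 bp
  [49,62): 13 bp
  [62,71): 9 bp
  [71,76): 5 bp
  [76,85): 9 bp
  [85,94): 9 bp
  [94,113): 19 bp
  [113,118): 5 bp
  [118,127): 9 bp
  [127,137): 10 bp
  [137,144): 7 bp
  [144,149): 5 bp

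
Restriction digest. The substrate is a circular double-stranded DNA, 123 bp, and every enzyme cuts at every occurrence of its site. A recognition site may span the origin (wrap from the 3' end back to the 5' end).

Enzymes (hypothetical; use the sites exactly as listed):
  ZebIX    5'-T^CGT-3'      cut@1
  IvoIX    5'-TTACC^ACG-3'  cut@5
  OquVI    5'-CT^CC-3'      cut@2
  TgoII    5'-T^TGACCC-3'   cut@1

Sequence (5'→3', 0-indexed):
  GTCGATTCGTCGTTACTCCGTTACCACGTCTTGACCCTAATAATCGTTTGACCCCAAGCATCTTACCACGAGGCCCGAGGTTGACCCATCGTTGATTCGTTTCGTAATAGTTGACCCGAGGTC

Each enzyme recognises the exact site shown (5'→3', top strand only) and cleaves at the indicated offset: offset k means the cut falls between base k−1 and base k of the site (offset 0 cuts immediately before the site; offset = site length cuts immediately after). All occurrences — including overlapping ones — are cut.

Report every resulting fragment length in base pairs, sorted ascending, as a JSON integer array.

Per-enzyme occurrences:
  ZebIX (TCGT, off=1): starts [6, 9, 43, 88, 96, 101, 121] → cuts [7, 10, 44, 89, 97, 102, 122]
  IvoIX (TTACCACG, off=5): starts [20, 62] → cuts [25, 67]
  OquVI (CTCC, off=2): starts [15] → cuts [17]
  TgoII (TTGACCC, off=1): starts [30, 47, 80, 110] → cuts [31, 48, 81, 111]

All cut coordinates (distinct, sorted): [7, 10, 17, 25, 31, 44, 48, 67, 81, 89, 97, 102, 111, 122]

Fragments:
  7→10: 3 bp
  10→17: 7 bp
  17→25: 8 bp
  25→31: 6 bp
  31→44: 13 bp
  44→48: 4 bp
  48→67: 19 bp
  67→81: 14 bp
  81→89: 8 bp
  89→97: 8 bp
  97→102: 5 bp
  102→111: 9 bp
  111→122: 11 bp
  122→7 (wrap): 123-122+7 = 8 bp

[3,4,5,6,7,8,8,8,8,9,11,13,14,19]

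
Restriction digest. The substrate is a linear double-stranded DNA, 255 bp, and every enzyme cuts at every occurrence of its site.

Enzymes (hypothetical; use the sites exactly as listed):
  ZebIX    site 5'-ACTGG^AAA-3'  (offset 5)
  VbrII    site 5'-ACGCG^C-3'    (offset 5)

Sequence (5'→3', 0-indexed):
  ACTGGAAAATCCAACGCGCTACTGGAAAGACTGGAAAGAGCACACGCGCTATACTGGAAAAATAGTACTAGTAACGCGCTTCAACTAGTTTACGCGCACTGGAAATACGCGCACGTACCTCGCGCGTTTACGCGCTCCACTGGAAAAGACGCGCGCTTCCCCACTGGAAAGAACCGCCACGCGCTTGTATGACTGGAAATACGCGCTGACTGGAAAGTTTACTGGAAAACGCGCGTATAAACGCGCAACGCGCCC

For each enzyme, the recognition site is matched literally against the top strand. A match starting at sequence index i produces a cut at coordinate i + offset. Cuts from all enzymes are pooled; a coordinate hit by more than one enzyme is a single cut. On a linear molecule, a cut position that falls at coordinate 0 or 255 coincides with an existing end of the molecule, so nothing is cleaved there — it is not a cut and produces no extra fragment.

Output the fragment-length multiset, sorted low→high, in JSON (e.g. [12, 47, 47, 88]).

[3,5,6,7,7,8,8,9,9,9,9,9,10,12,12,13,13,14,14,16,18,21,23]

Scan for sites:
  ZebIX (ACTGGAAA, off=5): starts [0, 20, 29, 52, 97, 138, 162, 191, 208, 220] → cuts [5, 25, 34, 57, 102, 143, 167, 196, 213, 225]
  VbrII (ACGCGC, off=5): starts [13, 43, 73, 91, 106, 129, 148, 178, 200, 228, 240, 247] → cuts [18, 48, 78, 96, 111, 134, 153, 183, 205, 233, 245, 252]

All cut coordinates (distinct, sorted): [5, 18, 25, 34, 48, 57, 78, 96, 102, 111, 134, 143, 153, 167, 183, 196, 205, 213, 225, 233, 245, 252]

Fragment lengths:
  [0,5): 5 bp
  [5,18): 13 bp
  [18,25): 7 bp
  [25,34): 9 bp
  [34,48): 14 bp
  [48,57): 9 bp
  [57,78): 21 bp
  [78,96): 18 bp
  [96,102): 6 bp
  [102,111): 9 bp
  [111,134): 23 bp
  [134,143): 9 bp
  [143,153): 10 bp
  [153,167): 14 bp
  [167,183): 16 bp
  [183,196): 13 bp
  [196,205): 9 bp
  [205,213): 8 bp
  [213,225): 12 bp
  [225,233): 8 bp
  [233,245): 12 bp
  [245,252): 7 bp
  [252,255): 3 bp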